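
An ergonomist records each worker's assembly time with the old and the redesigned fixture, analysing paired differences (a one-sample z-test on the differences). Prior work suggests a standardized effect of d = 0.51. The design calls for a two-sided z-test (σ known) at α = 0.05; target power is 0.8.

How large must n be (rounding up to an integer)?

For power 0.8 need Φ(δ − z_{0.025}) = 0.8, so δ = z_{0.025} + z_{0.20} = 1.960 + 0.842 = 2.802.
(Ignoring the negligible lower-tail rejection probability gives the usual closed-form inversion.)
δ = d·√n ⇒ n = (δ/d)² = (2.802 / 0.51)² = 30.18.
Round up to the next whole unit.

n = 31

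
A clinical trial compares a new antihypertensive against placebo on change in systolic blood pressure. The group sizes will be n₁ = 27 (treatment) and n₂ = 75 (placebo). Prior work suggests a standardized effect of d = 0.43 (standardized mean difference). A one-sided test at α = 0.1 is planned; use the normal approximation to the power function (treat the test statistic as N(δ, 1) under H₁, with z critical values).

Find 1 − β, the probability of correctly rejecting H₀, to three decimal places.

Noncentrality parameter: δ = d / √(1/n₁ + 1/n₂) = 0.43 / √(1/27 + 1/75) = 1.9159
One-sided α = 0.1 → critical value z_{0.1} = 1.282.
Power = P(Z > 1.282 − δ) = Φ(0.634) = 0.7371.

Power ≈ 0.737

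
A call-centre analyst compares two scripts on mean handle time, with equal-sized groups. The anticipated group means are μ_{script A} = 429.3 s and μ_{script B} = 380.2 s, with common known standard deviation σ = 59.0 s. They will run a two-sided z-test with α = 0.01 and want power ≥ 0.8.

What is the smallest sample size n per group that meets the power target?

n = 34 per group

Standardized effect: d = |μ_{script A} − μ_{script B}| / σ = |429.3 − 380.2| / 59.0 = 0.8322
Set Φ(δ − 2.576) = 0.8; then δ − 2.576 = Φ⁻¹(0.8) = 0.842, giving δ = 3.417.
(The Φ(−δ − z_{α/2}) term is vanishingly small for δ > 0 and is dropped in the standard sample-size formula.)
δ = d·√(n/2) ⇒ n = 2(δ/d)² = 2 × (3.417 / 0.8322)² = 33.73.
Rounding up, n = 34 per group.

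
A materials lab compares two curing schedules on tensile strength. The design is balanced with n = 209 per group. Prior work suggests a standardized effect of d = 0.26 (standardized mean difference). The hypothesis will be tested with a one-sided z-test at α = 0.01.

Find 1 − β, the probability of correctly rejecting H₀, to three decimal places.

Noncentrality parameter: δ = d·√(n/2) = 0.26 × √(209/2) = 2.6579
One-sided α = 0.01 → critical value z_{0.01} = 2.326.
Power = P(Z > 2.326 − δ) = Φ(0.332) = 0.6299.

Power ≈ 0.630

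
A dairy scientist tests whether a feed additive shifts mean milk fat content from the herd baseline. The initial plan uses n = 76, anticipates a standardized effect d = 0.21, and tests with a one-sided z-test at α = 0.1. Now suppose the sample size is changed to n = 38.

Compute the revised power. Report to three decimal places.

Power ≈ 0.505

With n = 38: δ = d·√n = 0.21 × √38 = 1.2945. Critical value z_{0.1} = 1.282.
Revised power = Φ(δ − 1.282) = Φ(0.013) = 0.5052.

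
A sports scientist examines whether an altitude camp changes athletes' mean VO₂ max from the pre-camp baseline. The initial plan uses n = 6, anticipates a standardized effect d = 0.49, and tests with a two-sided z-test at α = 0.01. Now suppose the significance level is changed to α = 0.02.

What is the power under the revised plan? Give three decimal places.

δ = d·√n = 0.49 × √6 = 1.2002 (unchanged). New critical value: z_{0.01} = 2.326.
Revised power = Φ(δ − 2.326) + Φ(−δ − 2.326) = Φ(-1.126) + Φ(-3.527) = 0.1301 + 0.0002 = 0.1303.

Power ≈ 0.130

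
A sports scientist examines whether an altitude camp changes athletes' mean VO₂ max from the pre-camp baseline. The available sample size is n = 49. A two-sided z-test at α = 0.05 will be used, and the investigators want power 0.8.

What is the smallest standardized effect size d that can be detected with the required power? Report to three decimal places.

d ≈ 0.400

Required noncentrality: δ = z_{0.025} + z_{0.20} = 1.960 + 0.842 = 2.802.
(Lower-tail contribution to power is negligible for δ > 0.)
δ = d·√n ⇒ d = δ/√n = 2.802/√49 = 0.4002.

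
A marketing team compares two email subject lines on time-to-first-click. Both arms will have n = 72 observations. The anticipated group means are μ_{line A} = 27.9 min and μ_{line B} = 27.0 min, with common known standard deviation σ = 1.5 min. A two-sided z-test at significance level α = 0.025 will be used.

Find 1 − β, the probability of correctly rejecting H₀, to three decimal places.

Power ≈ 0.913

Standardized effect: d = |μ_{line A} − μ_{line B}| / σ = |27.9 − 27.0| / 1.5 = 0.6000
Noncentrality parameter: δ = d·√(n/2) = 0.6000 × √(72/2) = 3.6000
Critical value for a two-sided test at α = 0.025: z_{α/2} = 2.241.
Power = Φ(δ − 2.241) + Φ(−δ − 2.241) = Φ(1.359) + Φ(-5.841) = 0.9129 + 0.0000 = 0.9129.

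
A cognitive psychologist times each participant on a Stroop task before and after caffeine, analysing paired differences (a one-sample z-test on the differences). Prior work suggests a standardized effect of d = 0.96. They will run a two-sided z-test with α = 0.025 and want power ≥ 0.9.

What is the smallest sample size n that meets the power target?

Set Φ(δ − 2.241) = 0.9; then δ − 2.241 = Φ⁻¹(0.9) = 1.282, giving δ = 3.523.
(Ignoring the negligible lower-tail rejection probability gives the usual closed-form inversion.)
δ = d·√n ⇒ n = (δ/d)² = (3.523 / 0.96)² = 13.47.
Round up to the next whole unit.

n = 14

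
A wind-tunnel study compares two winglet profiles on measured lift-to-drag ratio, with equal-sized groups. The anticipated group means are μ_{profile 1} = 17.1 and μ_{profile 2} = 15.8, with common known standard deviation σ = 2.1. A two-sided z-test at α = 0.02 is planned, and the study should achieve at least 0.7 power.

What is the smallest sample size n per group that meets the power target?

n = 43 per group

Standardized effect: d = |μ_{profile 1} − μ_{profile 2}| / σ = |17.1 − 15.8| / 2.1 = 0.6190
Set Φ(δ − 2.326) = 0.7; then δ − 2.326 = Φ⁻¹(0.7) = 0.524, giving δ = 2.851.
(The Φ(−δ − z_{α/2}) term is vanishingly small for δ > 0 and is dropped in the standard sample-size formula.)
δ = d·√(n/2) ⇒ n = 2(δ/d)² = 2 × (2.851 / 0.6190)² = 42.41.
Rounding up, n = 43 per group.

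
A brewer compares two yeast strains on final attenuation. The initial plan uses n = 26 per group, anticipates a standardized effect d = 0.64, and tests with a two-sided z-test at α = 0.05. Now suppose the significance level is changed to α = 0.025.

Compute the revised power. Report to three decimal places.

Power ≈ 0.526

δ = d·√(n/2) = 0.64 × √(26/2) = 2.3076 (unchanged). New critical value: z_{0.0125} = 2.241.
Revised power = Φ(δ − 2.241) + Φ(−δ − 2.241) = Φ(0.066) + Φ(-4.549) = 0.5264 + 0.0000 = 0.5264.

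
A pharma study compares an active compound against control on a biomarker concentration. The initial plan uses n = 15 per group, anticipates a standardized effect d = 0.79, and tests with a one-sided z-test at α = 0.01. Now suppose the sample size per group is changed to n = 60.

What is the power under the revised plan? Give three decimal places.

Power ≈ 0.977

With n = 60 per group: δ = d·√(n/2) = 0.79 × √(60/2) = 4.3270. Critical value z_{0.01} = 2.326.
Revised power = P(Z > 2.326 − δ) = Φ(2.001) = 0.9773.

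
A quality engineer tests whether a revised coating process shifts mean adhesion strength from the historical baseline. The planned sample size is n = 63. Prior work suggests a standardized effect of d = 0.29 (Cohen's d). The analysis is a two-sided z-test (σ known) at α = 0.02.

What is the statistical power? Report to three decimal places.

Noncentrality parameter: δ = d·√n = 0.29 × √63 = 2.3018
Critical value for a two-sided test at α = 0.02: z_{α/2} = 2.326.
Power = Φ(δ − 2.326) + Φ(−δ − 2.326) = Φ(-0.025) + Φ(-4.628) = 0.4902 + 0.0000 = 0.4902.

Power ≈ 0.490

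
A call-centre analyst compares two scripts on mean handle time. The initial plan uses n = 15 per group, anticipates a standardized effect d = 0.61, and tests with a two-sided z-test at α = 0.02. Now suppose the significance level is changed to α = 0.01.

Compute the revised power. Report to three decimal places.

δ = d·√(n/2) = 0.61 × √(15/2) = 1.6706 (unchanged). New critical value: z_{0.005} = 2.576.
Revised power = Φ(δ − 2.576) + Φ(−δ − 2.576) = Φ(-0.905) + Φ(-4.246) = 0.1827 + 0.0000 = 0.1827.

Power ≈ 0.183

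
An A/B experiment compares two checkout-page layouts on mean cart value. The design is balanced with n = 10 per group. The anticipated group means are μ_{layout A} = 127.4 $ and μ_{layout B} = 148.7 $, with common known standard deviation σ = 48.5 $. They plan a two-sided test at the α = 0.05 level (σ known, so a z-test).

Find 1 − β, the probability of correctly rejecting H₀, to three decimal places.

Power ≈ 0.166

Standardized effect: d = |μ_{layout A} − μ_{layout B}| / σ = |127.4 − 148.7| / 48.5 = 0.4392
Noncentrality parameter: δ = d·√(n/2) = 0.4392 × √(10/2) = 0.9820
Two-sided α = 0.05 → critical value z_{0.025} = 1.960.
Power = Φ(δ − 1.960) + Φ(−δ − 1.960) = Φ(-0.978) + Φ(-2.942) = 0.1641 + 0.0016 = 0.1657.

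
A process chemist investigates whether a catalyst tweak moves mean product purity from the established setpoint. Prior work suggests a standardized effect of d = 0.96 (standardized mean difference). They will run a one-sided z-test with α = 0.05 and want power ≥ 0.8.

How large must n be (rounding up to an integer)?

For power 0.8 need Φ(δ − z_{0.05}) = 0.8, so δ = z_{0.05} + z_{0.20} = 1.645 + 0.842 = 2.486.
δ = d·√n ⇒ n = (δ/d)² = (2.486 / 0.96)² = 6.71.
Rounding up, n = 7.

n = 7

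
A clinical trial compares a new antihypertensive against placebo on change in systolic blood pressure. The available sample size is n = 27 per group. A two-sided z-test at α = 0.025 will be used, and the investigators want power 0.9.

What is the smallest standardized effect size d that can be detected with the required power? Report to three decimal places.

d ≈ 0.959

Need Φ(δ − 2.241) = 0.9, so δ = 2.241 + 1.282 = 3.523.
(Lower-tail contribution to power is negligible for δ > 0.)
δ = d·√(n/2) ⇒ d = δ/√(n/2) = 3.523/√(27/2) = 0.9588.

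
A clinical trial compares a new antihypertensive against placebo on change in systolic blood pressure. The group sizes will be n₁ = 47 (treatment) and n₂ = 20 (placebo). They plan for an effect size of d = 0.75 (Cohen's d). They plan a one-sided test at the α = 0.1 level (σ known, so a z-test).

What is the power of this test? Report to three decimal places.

Noncentrality parameter: δ = d / √(1/n₁ + 1/n₂) = 0.75 / √(1/47 + 1/20) = 2.8092
Critical value for a one-sided test at α = 0.1: z_α = 1.282.
Power = P(Z > 1.282 − δ) = Φ(1.528) = 0.9367.

Power ≈ 0.937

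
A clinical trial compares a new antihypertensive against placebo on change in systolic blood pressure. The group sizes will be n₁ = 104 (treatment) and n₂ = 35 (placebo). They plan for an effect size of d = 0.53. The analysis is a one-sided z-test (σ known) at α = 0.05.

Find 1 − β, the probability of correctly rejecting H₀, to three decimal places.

Noncentrality parameter: δ = d / √(1/n₁ + 1/n₂) = 0.53 / √(1/104 + 1/35) = 2.7122
One-sided α = 0.05 → critical value z_{0.05} = 1.645.
Power = Φ(δ − 1.645) = Φ(1.067) = 0.8571.

Power ≈ 0.857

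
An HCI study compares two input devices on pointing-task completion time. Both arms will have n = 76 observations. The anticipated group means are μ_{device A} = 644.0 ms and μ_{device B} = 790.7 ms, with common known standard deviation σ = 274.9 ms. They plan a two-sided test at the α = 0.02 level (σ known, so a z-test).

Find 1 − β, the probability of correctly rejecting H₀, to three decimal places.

Standardized effect: d = |μ_{device A} − μ_{device B}| / σ = |644.0 − 790.7| / 274.9 = 0.5336
Noncentrality parameter: δ = d·√(n/2) = 0.5336 × √(76/2) = 3.2896
Two-sided α = 0.02 → critical value z_{0.01} = 2.326.
Power = Φ(δ − 2.326) + Φ(−δ − 2.326) = Φ(0.963) + Φ(-5.616) = 0.8323 + 0.0000 = 0.8323.

Power ≈ 0.832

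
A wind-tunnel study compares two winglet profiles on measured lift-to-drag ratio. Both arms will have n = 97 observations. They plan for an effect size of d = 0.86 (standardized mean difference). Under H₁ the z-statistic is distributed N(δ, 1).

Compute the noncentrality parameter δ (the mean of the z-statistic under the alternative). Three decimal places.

δ = d·√(n/2) = 0.86 × √(97/2) = 5.9892

δ ≈ 5.989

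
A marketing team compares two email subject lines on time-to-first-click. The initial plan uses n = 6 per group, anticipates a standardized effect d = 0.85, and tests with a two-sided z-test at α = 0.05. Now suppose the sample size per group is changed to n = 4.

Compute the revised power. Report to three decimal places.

Power ≈ 0.225

With n = 4 per group: δ = d·√(n/2) = 0.85 × √(4/2) = 1.2021. Critical value z_{0.025} = 1.960.
Revised power = Φ(δ − 1.960) + Φ(−δ − 1.960) = Φ(-0.758) + Φ(-3.162) = 0.2243 + 0.0008 = 0.2250.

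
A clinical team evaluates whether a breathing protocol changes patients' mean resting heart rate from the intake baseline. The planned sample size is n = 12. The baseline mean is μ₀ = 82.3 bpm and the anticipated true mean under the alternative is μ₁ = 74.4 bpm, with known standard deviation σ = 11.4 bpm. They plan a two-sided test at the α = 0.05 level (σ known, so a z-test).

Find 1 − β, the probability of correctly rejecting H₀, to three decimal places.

Power ≈ 0.670

Standardized effect: d = |μ₁ − μ₀| / σ = |74.4 − 82.3| / 11.4 = 0.6930
Noncentrality parameter: δ = d·√n = 0.6930 × √12 = 2.4006
Critical value for a two-sided test at α = 0.05: z_{α/2} = 1.960.
Power = Φ(δ − 1.960) + Φ(−δ − 1.960) = Φ(0.441) + Φ(-4.361) = 0.6702 + 0.0000 = 0.6703.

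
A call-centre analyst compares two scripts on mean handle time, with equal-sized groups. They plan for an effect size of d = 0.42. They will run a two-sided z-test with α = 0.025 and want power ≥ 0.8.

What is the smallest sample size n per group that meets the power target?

For power 0.8 need Φ(δ − z_{0.0125}) = 0.8, so δ = z_{0.0125} + z_{0.20} = 2.241 + 0.842 = 3.083.
(Ignoring the negligible lower-tail rejection probability gives the usual closed-form inversion.)
δ = d·√(n/2) ⇒ n = 2(δ/d)² = 2 × (3.083 / 0.42)² = 107.77.
Rounding up, n = 108 per group.

n = 108 per group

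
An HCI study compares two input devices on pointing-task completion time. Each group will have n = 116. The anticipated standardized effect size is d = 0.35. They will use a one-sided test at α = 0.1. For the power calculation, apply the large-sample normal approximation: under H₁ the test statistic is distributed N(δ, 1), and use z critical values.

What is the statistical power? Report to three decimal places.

Noncentrality parameter: δ = d·√(n/2) = 0.35 × √(116/2) = 2.6655
Critical value for a one-sided test at α = 0.1: z_α = 1.282.
Power = P(Z > 1.282 − δ) = Φ(1.384) = 0.9168.

Power ≈ 0.917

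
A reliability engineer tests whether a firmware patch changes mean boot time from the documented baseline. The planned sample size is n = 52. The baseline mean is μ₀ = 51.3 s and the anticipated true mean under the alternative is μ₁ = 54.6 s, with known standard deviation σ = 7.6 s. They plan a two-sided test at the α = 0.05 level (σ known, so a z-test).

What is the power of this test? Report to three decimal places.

Standardized effect: d = |μ₁ − μ₀| / σ = |54.6 − 51.3| / 7.6 = 0.4342
Noncentrality parameter: δ = d·√n = 0.4342 × √52 = 3.1311
Two-sided α = 0.05 → critical value z_{0.025} = 1.960.
Power = Φ(δ − 1.960) + Φ(−δ − 1.960) = Φ(1.171) + Φ(-5.091) = 0.8792 + 0.0000 = 0.8792.

Power ≈ 0.879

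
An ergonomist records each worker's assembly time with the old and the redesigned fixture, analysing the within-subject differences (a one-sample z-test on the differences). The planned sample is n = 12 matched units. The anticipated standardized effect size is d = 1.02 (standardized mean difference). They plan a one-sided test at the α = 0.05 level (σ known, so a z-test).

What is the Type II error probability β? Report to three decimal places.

β ≈ 0.029

Noncentrality parameter: δ = d·√n = 1.02 × √12 = 3.5334
One-sided α = 0.05 → critical value z_{0.05} = 1.645.
Power = Φ(δ − 1.645) = Φ(1.889) = 0.9705.
Type II error: β = 1 − power = 1 − 0.9705 = 0.0295.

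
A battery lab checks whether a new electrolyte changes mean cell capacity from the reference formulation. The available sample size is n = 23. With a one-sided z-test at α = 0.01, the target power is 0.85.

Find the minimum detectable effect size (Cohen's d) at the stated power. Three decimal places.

d ≈ 0.701

Need Φ(δ − 2.326) = 0.85, so δ = 2.326 + 1.036 = 3.363.
δ = d·√n ⇒ d = δ/√n = 3.363/√23 = 0.7012.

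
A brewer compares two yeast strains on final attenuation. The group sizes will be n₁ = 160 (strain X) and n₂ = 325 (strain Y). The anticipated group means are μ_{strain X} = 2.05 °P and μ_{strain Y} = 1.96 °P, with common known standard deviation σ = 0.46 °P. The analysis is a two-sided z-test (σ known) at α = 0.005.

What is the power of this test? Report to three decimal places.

Power ≈ 0.217

Standardized effect: d = |μ_{strain X} − μ_{strain Y}| / σ = |2.05 − 1.96| / 0.46 = 0.1957
Noncentrality parameter: δ = d / √(1/n₁ + 1/n₂) = 0.1957 / √(1/160 + 1/325) = 2.0259
Two-sided α = 0.005 → critical value z_{0.0025} = 2.807.
Power = Φ(δ − 2.807) + Φ(−δ − 2.807) = Φ(-0.781) + Φ(-4.833) = 0.2174 + 0.0000 = 0.2174.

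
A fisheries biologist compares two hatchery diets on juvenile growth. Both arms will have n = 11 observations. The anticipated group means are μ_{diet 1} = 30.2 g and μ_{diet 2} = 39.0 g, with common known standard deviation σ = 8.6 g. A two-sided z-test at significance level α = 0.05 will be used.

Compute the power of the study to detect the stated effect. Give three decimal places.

Power ≈ 0.670

Standardized effect: d = |μ_{diet 1} − μ_{diet 2}| / σ = |30.2 − 39.0| / 8.6 = 1.0233
Noncentrality parameter: λ = d·√(n/2) = 1.0233 × √(11/2) = 2.3997
Two-sided α = 0.05 → critical value z_{0.025} = 1.960.
Power = Φ(λ − 1.960) + Φ(−λ − 1.960) = Φ(0.440) + Φ(-4.360) = 0.6700 + 0.0000 = 0.6700.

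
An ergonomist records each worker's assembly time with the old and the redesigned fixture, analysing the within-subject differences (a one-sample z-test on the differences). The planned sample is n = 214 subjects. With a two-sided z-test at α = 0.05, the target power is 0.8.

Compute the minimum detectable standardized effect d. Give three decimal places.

d ≈ 0.192

Need Φ(δ − 1.960) = 0.8, so δ = 1.960 + 0.842 = 2.802.
(Lower-tail contribution to power is negligible for δ > 0.)
δ = d·√n ⇒ d = δ/√n = 2.802/√214 = 0.1915.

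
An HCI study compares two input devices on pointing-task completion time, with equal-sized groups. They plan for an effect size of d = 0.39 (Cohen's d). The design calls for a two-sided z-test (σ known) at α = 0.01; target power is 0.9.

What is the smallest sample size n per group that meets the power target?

Set Φ(δ − 2.576) = 0.9; then δ − 2.576 = Φ⁻¹(0.9) = 1.282, giving δ = 3.857.
(Ignoring the negligible lower-tail rejection probability gives the usual closed-form inversion.)
δ = d·√(n/2) ⇒ n = 2(δ/d)² = 2 × (3.857 / 0.39)² = 195.65.
Rounding up, n = 196 per group.

n = 196 per group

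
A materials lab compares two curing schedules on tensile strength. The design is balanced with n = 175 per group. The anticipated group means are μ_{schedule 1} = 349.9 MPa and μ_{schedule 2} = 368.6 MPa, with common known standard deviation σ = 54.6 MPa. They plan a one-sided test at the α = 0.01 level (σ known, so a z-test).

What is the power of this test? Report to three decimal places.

Power ≈ 0.810

Standardized effect: d = |μ_{schedule 1} − μ_{schedule 2}| / σ = |349.9 − 368.6| / 54.6 = 0.3425
Noncentrality parameter: δ = d·√(n/2) = 0.3425 × √(175/2) = 3.2037
One-sided α = 0.01 → critical value z_{0.01} = 2.326.
Power = Φ(δ − 2.326) = Φ(0.877) = 0.8099.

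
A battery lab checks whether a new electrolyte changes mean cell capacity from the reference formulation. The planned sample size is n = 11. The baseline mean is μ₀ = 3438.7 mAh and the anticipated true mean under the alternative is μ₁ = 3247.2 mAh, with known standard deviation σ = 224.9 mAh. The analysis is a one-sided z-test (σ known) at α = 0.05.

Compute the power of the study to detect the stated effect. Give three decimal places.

Standardized effect: d = |μ₁ − μ₀| / σ = |3247.2 − 3438.7| / 224.9 = 0.8515
Noncentrality parameter: δ = d·√n = 0.8515 × √11 = 2.8241
Critical value for a one-sided test at α = 0.05: z_α = 1.645.
Power = Φ(δ − 1.645) = Φ(1.179) = 0.8808.

Power ≈ 0.881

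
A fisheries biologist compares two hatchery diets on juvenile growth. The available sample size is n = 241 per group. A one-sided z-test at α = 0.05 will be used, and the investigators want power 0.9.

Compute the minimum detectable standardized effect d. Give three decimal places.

d ≈ 0.267

Need Φ(δ − 1.645) = 0.9, so δ = 1.645 + 1.282 = 2.926.
δ = d·√(n/2) ⇒ d = δ/√(n/2) = 2.926/√(241/2) = 0.2666.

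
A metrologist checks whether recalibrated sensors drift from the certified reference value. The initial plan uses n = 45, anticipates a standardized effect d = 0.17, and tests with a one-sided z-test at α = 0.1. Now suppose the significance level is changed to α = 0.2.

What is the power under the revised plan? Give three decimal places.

δ = d·√n = 0.17 × √45 = 1.1404 (unchanged). New critical value: z_{0.2} = 0.842.
Revised power = Φ(δ − 0.842) = Φ(0.299) = 0.6174.

Power ≈ 0.617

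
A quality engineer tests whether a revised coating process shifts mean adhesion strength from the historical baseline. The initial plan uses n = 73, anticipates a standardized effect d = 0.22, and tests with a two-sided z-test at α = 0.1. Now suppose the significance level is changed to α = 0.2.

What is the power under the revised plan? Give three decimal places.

Power ≈ 0.726

δ = d·√n = 0.22 × √73 = 1.8797 (unchanged). New critical value: z_{0.1} = 1.282.
Revised power = Φ(δ − 1.282) + Φ(−δ − 1.282) = Φ(0.598) + Φ(-3.161) = 0.7251 + 0.0008 = 0.7259.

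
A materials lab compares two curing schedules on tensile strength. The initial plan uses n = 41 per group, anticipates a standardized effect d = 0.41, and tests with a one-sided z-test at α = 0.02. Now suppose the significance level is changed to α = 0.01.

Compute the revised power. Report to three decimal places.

δ = d·√(n/2) = 0.41 × √(41/2) = 1.8564 (unchanged). New critical value: z_{0.01} = 2.326.
Revised power = P(Z > 2.326 − δ) = Φ(-0.470) = 0.3192.

Power ≈ 0.319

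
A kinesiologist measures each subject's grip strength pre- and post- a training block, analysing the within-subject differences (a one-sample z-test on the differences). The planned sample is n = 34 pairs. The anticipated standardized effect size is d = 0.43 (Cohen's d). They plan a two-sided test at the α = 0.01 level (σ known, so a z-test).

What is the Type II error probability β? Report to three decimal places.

Noncentrality parameter: δ = d·√n = 0.43 × √34 = 2.5073
Critical value for a two-sided test at α = 0.01: z_{α/2} = 2.576.
Power = Φ(δ − 2.576) + Φ(−δ − 2.576) = Φ(-0.069) + Φ(-5.083) = 0.4727 + 0.0000 = 0.4727.
Type II error: β = 1 − power = 1 − 0.4727 = 0.5273.

β ≈ 0.527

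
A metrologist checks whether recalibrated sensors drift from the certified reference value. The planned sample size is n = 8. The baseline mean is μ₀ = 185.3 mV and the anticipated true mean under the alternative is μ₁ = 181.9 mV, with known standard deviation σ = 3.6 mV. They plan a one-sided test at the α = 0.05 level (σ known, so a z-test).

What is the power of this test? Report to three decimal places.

Power ≈ 0.848

Standardized effect: d = |μ₁ − μ₀| / σ = |181.9 − 185.3| / 3.6 = 0.9444
Noncentrality parameter: δ = d·√n = 0.9444 × √8 = 2.6713
One-sided α = 0.05 → critical value z_{0.05} = 1.645.
Power = Φ(δ − 1.645) = Φ(1.026) = 0.8477.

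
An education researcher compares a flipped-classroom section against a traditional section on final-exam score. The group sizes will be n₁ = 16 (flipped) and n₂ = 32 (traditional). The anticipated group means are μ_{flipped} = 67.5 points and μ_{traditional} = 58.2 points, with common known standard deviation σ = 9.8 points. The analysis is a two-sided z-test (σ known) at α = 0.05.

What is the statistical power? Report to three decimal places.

Standardized effect: d = |μ_{flipped} − μ_{traditional}| / σ = |67.5 − 58.2| / 9.8 = 0.9490
Noncentrality parameter: δ = d / √(1/n₁ + 1/n₂) = 0.9490 / √(1/16 + 1/32) = 3.0994
Critical value for a two-sided test at α = 0.05: z_{α/2} = 1.960.
Power = Φ(δ − 1.960) + Φ(−δ − 1.960) = Φ(1.139) + Φ(-5.059) = 0.8727 + 0.0000 = 0.8727.

Power ≈ 0.873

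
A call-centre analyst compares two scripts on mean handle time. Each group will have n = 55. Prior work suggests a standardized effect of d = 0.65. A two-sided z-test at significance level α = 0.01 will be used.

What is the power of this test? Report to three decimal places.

Power ≈ 0.798

Noncentrality parameter: δ = d·√(n/2) = 0.65 × √(55/2) = 3.4086
Critical value for a two-sided test at α = 0.01: z_{α/2} = 2.576.
Power = Φ(δ − 2.576) + Φ(−δ − 2.576) = Φ(0.833) + Φ(-5.984) = 0.7975 + 0.0000 = 0.7975.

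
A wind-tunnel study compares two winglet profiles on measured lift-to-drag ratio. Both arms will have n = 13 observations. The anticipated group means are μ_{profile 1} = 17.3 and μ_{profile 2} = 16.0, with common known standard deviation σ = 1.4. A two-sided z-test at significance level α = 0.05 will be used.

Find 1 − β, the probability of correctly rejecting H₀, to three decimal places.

Power ≈ 0.658

Standardized effect: d = |μ_{profile 1} − μ_{profile 2}| / σ = |17.3 − 16.0| / 1.4 = 0.9286
Noncentrality parameter: δ = d·√(n/2) = 0.9286 × √(13/2) = 2.3674
Critical value for a two-sided test at α = 0.05: z_{α/2} = 1.960.
Power = Φ(δ − 1.960) + Φ(−δ − 1.960) = Φ(0.407) + Φ(-4.327) = 0.6582 + 0.0000 = 0.6582.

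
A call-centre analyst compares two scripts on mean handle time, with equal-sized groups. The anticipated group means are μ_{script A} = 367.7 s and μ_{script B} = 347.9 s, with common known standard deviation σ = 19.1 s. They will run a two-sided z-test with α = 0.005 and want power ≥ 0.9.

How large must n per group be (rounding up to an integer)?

Standardized effect: d = |μ_{script A} − μ_{script B}| / σ = |367.7 − 347.9| / 19.1 = 1.0366
For power 0.9 need Φ(δ − z_{0.0025}) = 0.9, so δ = z_{0.0025} + z_{0.10} = 2.807 + 1.282 = 4.089.
(Ignoring the negligible lower-tail rejection probability gives the usual closed-form inversion.)
δ = d·√(n/2) ⇒ n = 2(δ/d)² = 2 × (4.089 / 1.0366)² = 31.11.
Round up to the next whole unit.

n = 32 per group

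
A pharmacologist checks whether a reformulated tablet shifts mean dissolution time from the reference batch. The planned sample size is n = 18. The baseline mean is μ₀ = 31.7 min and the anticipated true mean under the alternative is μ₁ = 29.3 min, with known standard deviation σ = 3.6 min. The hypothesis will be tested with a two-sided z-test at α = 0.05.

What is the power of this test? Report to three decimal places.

Standardized effect: d = |μ₁ − μ₀| / σ = |29.3 − 31.7| / 3.6 = 0.6667
Noncentrality parameter: δ = d·√n = 0.6667 × √18 = 2.8284
Critical value for a two-sided test at α = 0.05: z_{α/2} = 1.960.
Power = Φ(δ − 1.960) + Φ(−δ − 1.960) = Φ(0.868) + Φ(-4.788) = 0.8074 + 0.0000 = 0.8074.

Power ≈ 0.807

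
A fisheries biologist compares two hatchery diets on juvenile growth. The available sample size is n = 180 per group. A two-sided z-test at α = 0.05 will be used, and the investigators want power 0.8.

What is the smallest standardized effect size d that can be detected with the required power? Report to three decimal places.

Need Φ(δ − 1.960) = 0.8, so δ = 1.960 + 0.842 = 2.802.
(Lower-tail contribution to power is negligible for δ > 0.)
δ = d·√(n/2) ⇒ d = δ/√(n/2) = 2.802/√(180/2) = 0.2953.

d ≈ 0.295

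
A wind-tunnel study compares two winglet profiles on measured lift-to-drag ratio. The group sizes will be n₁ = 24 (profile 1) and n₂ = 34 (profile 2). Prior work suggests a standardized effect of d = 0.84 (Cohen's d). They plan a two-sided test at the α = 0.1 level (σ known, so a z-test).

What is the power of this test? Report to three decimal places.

Power ≈ 0.934

Noncentrality parameter: δ = d / √(1/n₁ + 1/n₂) = 0.84 / √(1/24 + 1/34) = 3.1507
Two-sided α = 0.1 → critical value z_{0.05} = 1.645.
Power = Φ(δ − 1.645) + Φ(−δ − 1.645) = Φ(1.506) + Φ(-4.796) = 0.9339 + 0.0000 = 0.9340.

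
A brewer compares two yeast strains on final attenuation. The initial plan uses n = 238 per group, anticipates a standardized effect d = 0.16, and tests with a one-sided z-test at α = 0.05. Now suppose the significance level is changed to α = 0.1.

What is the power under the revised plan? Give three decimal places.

δ = d·√(n/2) = 0.16 × √(238/2) = 1.7454 (unchanged). New critical value: z_{0.1} = 1.282.
Revised power = P(Z > 1.282 − δ) = Φ(0.464) = 0.6786.

Power ≈ 0.679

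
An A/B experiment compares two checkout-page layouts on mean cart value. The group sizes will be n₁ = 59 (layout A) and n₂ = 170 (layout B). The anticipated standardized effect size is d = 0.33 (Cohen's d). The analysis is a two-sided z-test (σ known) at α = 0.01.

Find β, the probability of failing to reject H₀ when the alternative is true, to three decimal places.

Noncentrality parameter: δ = d / √(1/n₁ + 1/n₂) = 0.33 / √(1/59 + 1/170) = 2.1840
Critical value for a two-sided test at α = 0.01: z_{α/2} = 2.576.
Power = Φ(δ − 2.576) + Φ(−δ − 2.576) = Φ(-0.392) + Φ(-4.760) = 0.3476 + 0.0000 = 0.3476.
Type II error: β = 1 − power = 1 − 0.3476 = 0.6524.

β ≈ 0.652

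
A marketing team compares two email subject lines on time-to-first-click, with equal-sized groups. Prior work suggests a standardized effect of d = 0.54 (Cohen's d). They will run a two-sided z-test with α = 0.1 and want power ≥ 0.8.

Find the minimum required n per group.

For power 0.8 need Φ(δ − z_{0.05}) = 0.8, so δ = z_{0.05} + z_{0.20} = 1.645 + 0.842 = 2.486.
(The Φ(−δ − z_{α/2}) term is vanishingly small for δ > 0 and is dropped in the standard sample-size formula.)
δ = d·√(n/2) ⇒ n = 2(δ/d)² = 2 × (2.486 / 0.54)² = 42.40.
Round up to the next whole unit.

n = 43 per group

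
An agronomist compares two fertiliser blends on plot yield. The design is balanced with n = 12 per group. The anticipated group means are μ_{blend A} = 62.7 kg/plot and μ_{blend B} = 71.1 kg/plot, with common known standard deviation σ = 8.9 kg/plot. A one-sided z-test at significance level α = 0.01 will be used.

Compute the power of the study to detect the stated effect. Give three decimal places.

Power ≈ 0.494

Standardized effect: d = |μ_{blend A} − μ_{blend B}| / σ = |62.7 − 71.1| / 8.9 = 0.9438
Noncentrality parameter: δ = d·√(n/2) = 0.9438 × √(12/2) = 2.3119
Critical value for a one-sided test at α = 0.01: z_α = 2.326.
Power = Φ(δ − 2.326) = Φ(-0.014) = 0.4942.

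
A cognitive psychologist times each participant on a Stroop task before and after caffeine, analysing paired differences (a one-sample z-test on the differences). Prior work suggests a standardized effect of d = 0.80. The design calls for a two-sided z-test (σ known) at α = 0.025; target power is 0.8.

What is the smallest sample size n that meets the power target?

n = 15

For power 0.8 need Φ(δ − z_{0.0125}) = 0.8, so δ = z_{0.0125} + z_{0.20} = 2.241 + 0.842 = 3.083.
(Ignoring the negligible lower-tail rejection probability gives the usual closed-form inversion.)
δ = d·√n ⇒ n = (δ/d)² = (3.083 / 0.80)² = 14.85.
Rounding up, n = 15.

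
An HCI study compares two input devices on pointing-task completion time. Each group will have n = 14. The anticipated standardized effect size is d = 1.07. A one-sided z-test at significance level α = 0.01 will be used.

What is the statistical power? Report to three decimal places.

Noncentrality parameter: δ = d·√(n/2) = 1.07 × √(14/2) = 2.8310
Critical value for a one-sided test at α = 0.01: z_α = 2.326.
Power = Φ(δ − 2.326) = Φ(0.505) = 0.6931.

Power ≈ 0.693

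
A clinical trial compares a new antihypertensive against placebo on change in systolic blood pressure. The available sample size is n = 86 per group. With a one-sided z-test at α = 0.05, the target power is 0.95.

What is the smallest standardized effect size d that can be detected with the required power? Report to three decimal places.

Need Φ(δ − 1.645) = 0.95, so δ = 1.645 + 1.645 = 3.290.
δ = d·√(n/2) ⇒ d = δ/√(n/2) = 3.290/√(86/2) = 0.5017.

d ≈ 0.502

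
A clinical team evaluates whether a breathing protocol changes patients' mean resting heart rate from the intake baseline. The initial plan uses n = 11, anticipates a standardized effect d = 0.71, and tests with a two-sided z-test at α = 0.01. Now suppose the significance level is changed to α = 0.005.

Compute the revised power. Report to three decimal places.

δ = d·√n = 0.71 × √11 = 2.3548 (unchanged). New critical value: z_{0.0025} = 2.807.
Revised power = Φ(δ − 2.807) + Φ(−δ − 2.807) = Φ(-0.452) + Φ(-5.162) = 0.3256 + 0.0000 = 0.3256.

Power ≈ 0.326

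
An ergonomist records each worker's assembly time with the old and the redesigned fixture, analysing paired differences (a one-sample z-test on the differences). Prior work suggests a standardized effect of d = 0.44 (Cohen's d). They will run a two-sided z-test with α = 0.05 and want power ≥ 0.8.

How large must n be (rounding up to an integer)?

n = 41

Set Φ(δ − 1.960) = 0.8; then δ − 1.960 = Φ⁻¹(0.8) = 0.842, giving δ = 2.802.
(The Φ(−δ − z_{α/2}) term is vanishingly small for δ > 0 and is dropped in the standard sample-size formula.)
δ = d·√n ⇒ n = (δ/d)² = (2.802 / 0.44)² = 40.54.
Rounding up, n = 41.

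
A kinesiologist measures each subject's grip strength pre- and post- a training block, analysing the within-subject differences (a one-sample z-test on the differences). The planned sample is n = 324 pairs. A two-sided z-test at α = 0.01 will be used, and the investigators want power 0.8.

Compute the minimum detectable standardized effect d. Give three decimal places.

Required noncentrality: δ = z_{0.005} + z_{0.20} = 2.576 + 0.842 = 3.417.
(The second rejection-region term Φ(−δ − z_{α/2}) is negligible and dropped.)
δ = d·√n ⇒ d = δ/√n = 3.417/√324 = 0.1899.

d ≈ 0.190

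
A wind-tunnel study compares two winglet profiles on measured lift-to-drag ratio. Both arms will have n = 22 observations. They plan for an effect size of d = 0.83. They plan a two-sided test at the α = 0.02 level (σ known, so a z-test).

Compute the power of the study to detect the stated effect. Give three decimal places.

Power ≈ 0.665

Noncentrality parameter: δ = d·√(n/2) = 0.83 × √(22/2) = 2.7528
Critical value for a two-sided test at α = 0.02: z_{α/2} = 2.326.
Power = Φ(δ − 2.326) + Φ(−δ − 2.326) = Φ(0.426) + Φ(-5.079) = 0.6651 + 0.0000 = 0.6651.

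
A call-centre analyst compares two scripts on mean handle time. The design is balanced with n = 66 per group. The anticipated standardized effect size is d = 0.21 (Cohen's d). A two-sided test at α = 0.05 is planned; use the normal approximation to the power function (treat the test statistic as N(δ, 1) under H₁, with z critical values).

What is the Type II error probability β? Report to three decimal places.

Noncentrality parameter: δ = d·√(n/2) = 0.21 × √(66/2) = 1.2064
Two-sided α = 0.05 → critical value z_{0.025} = 1.960.
Power = Φ(δ − 1.960) + Φ(−δ − 1.960) = Φ(-0.754) + Φ(-3.166) = 0.2255 + 0.0008 = 0.2263.
Type II error: β = 1 − power = 1 − 0.2263 = 0.7737.

β ≈ 0.774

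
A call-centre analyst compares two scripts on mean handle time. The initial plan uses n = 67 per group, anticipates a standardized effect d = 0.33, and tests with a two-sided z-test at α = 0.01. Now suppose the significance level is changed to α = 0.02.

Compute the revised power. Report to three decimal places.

Power ≈ 0.339

δ = d·√(n/2) = 0.33 × √(67/2) = 1.9100 (unchanged). New critical value: z_{0.01} = 2.326.
Revised power = Φ(δ − 2.326) + Φ(−δ − 2.326) = Φ(-0.416) + Φ(-4.236) = 0.3386 + 0.0000 = 0.3386.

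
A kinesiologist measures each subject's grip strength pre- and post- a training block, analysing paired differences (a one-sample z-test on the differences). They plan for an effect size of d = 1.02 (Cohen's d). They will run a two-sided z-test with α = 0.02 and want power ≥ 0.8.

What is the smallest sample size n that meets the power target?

n = 10

Set Φ(δ − 2.326) = 0.8; then δ − 2.326 = Φ⁻¹(0.8) = 0.842, giving δ = 3.168.
(For δ > 0 the lower-tail rejection region contributes negligibly to power, so the one-term inversion is standard.)
δ = d·√n ⇒ n = (δ/d)² = (3.168 / 1.02)² = 9.65.
Rounding up, n = 10.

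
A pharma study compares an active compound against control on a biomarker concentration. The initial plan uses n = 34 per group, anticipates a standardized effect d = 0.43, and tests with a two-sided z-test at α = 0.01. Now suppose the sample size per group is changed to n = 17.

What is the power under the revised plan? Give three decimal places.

Power ≈ 0.093

With n = 17 per group: δ = d·√(n/2) = 0.43 × √(17/2) = 1.2537. Critical value z_{0.005} = 2.576.
Revised power = Φ(δ − 2.576) + Φ(−δ − 2.576) = Φ(-1.322) + Φ(-3.829) = 0.0931 + 0.0001 = 0.0931.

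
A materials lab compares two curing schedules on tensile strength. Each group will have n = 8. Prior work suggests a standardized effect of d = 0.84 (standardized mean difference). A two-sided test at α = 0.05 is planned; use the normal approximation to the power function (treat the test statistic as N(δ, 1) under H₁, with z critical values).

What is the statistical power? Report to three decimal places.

Power ≈ 0.390

Noncentrality parameter: δ = d·√(n/2) = 0.84 × √(8/2) = 1.6800
Two-sided α = 0.05 → critical value z_{0.025} = 1.960.
Power = Φ(δ − 1.960) + Φ(−δ − 1.960) = Φ(-0.280) + Φ(-3.640) = 0.3898 + 0.0001 = 0.3899.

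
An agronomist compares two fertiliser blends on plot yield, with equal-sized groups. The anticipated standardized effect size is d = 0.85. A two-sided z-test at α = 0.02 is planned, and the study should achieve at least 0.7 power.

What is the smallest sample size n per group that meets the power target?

For power 0.7 need Φ(δ − z_{0.01}) = 0.7, so δ = z_{0.01} + z_{0.30} = 2.326 + 0.524 = 2.851.
(Ignoring the negligible lower-tail rejection probability gives the usual closed-form inversion.)
δ = d·√(n/2) ⇒ n = 2(δ/d)² = 2 × (2.851 / 0.85)² = 22.50.
Round up to the next whole unit.

n = 23 per group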